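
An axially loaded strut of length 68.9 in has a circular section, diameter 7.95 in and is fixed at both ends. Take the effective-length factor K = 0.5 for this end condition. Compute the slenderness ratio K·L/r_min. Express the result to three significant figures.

λ ≈ 17.3

For a solid circle r = d/4 = 7.95/4 = 1.988 in
L_e = K·L = 0.5 × 68.9 = 34.45 in
λ = L_e / r_min = 34.450 / 1.988 = 17.3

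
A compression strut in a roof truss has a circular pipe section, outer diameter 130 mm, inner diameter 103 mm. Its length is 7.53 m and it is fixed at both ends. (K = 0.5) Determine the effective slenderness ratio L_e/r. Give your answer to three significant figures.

d_o = 130 mm, d_i = 103 mm
I = π(d_o⁴ − d_i⁴)/64 = π(130⁴ − 103.0⁴)/64 = 8.495×10^6 mm⁴
A = 4.941×10^3 mm²;  r_min = √(I/A) = √(8.495×10^6/4.941×10^3) = 41.46 mm
L_e = K·L = 0.5 × 7.53 m = 3.765 m = 3765.0 mm
λ = L_e / r_min = 3765.0 / 41.46 = 90.8

λ ≈ 90.8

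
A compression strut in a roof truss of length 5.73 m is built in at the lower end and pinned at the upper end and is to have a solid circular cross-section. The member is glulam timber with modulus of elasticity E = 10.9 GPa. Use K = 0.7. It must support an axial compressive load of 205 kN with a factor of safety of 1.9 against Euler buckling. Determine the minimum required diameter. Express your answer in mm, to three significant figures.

d ≈ 186 mm

Required P_cr = n·P = 1.9 × 205 = 389.5 kN
L_e = K·L = 0.7 × 5.73 = 4.011 m
Required I = P_cr·L_e²/(π²E) = 3.895×10^5 × 4.011² / (π² × 1.09×10^10) = 5.825×10^-5 m⁴
I_req = 5.825×10^7 mm⁴
Solid circle: I = πd⁴/64  ⇒  d = (64I/π)^(1/4) = (64×5.825×10^7/π)^(1/4) = 186 mm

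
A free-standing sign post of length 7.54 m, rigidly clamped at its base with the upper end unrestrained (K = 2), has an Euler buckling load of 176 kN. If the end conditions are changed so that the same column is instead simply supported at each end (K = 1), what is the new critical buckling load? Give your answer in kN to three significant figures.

P_cr ≈ 704 kN

P_cr ∝ 1/K², so P_cr,new = P_cr,old × (K_old/K_new)² = 176 × (2/1)²
= 176 × 4.000 = 704 kN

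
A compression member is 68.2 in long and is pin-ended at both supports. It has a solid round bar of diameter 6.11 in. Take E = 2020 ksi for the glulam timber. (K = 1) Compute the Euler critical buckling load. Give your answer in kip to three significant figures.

P_cr ≈ 293 kip

I = πd⁴/64 = π×6.11⁴/64 = 68.41 in⁴
Effective length L_e = K·L = 1 × 68.2 = 68.20 in
P_cr = π²EI / L_e² = π² × 2020×10³ × 68.41 / 68.20² = 2.932×10^5 lb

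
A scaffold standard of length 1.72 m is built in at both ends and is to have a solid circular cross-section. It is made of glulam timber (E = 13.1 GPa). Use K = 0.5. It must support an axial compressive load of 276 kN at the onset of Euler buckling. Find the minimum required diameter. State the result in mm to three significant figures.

d ≈ 75.3 mm

L_e = K·L = 0.5 × 1.72 = 0.8600 m
Required I = P_cr·L_e²/(π²E) = 2.760×10^5 × 0.8600² / (π² × 1.31×10^10) = 1.579×10^-6 m⁴
I_req = 1.579×10^6 mm⁴
Solid circle: I = πd⁴/64  ⇒  d = (64I/π)^(1/4) = (64×1.579×10^6/π)^(1/4) = 75.3 mm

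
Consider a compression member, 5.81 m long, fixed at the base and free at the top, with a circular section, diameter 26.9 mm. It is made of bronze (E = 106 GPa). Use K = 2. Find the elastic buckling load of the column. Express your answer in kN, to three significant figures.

P_cr ≈ 0.199 kN

I = πd⁴/64 = π×26.9⁴/64 = 2.570×10^4 mm⁴
I = 2.570×10^4 mm⁴ = 2.570×10^-8 m⁴
Effective length L_e = K·L = 2 × 5.81 = 11.62 m
P_cr = π²EI / L_e² = π² × 106×10⁹ × 2.570×10^-8 / 11.62² = 199.1 N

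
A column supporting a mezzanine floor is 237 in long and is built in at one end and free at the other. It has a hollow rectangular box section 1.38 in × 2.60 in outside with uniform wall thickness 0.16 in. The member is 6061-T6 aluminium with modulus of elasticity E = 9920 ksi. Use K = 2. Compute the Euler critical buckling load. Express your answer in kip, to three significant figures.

Inner dimensions: h_i = 2.60 − 2×0.16 = 2.280 in, b_i = 1.38 − 2×0.16 = 1.060 in
Weak-axis I_min = (h_o·b_o³ − h_i·b_i³)/12 with b_o = 1.38, b_i = 1.060 in (shorter outer/inner sides).
I_min = (2.60×1.38³ − 2.280×1.060³)/12 = 0.3431 in⁴
Effective length L_e = K·L = 2 × 237 = 474.0 in
P_cr = π²EI / L_e² = π² × 9920×10³ × 0.3431 / 474.0² = 149.5 lb

P_cr ≈ 0.150 kip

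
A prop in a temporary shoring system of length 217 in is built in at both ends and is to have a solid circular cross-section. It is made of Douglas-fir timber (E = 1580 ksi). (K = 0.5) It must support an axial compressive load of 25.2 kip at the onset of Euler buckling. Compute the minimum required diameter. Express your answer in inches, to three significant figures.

L_e = K·L = 0.5 × 217 = 108.5 in
Required I = P_cr·L_e²/(π²E) = 2.520×10^4 × 108.5² / (π² × 1.58×10^6) = 19.02 in⁴
Solid circle: I = πd⁴/64  ⇒  d = (64I/π)^(1/4) = (64×19.02/π)^(1/4) = 4.44 in

d ≈ 4.44 in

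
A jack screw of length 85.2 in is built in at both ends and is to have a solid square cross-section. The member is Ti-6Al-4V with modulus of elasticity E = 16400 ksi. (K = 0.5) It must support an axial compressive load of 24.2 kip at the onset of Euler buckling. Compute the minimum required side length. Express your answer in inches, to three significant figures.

L_e = K·L = 0.5 × 85.2 = 42.60 in
Required I = P_cr·L_e²/(π²E) = 2.420×10^4 × 42.60² / (π² × 1.64×10^7) = 0.2713 in⁴
Solid square: I = a⁴/12  ⇒  a = (12I)^(1/4) = (12×0.2713)^(1/4) = 1.34 in

a ≈ 1.34 in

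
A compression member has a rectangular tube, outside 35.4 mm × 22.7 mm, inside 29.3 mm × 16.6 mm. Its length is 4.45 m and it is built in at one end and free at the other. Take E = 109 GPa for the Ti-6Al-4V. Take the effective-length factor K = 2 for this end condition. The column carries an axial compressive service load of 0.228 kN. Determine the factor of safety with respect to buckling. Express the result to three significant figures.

Weak-axis I_min = (h_o·b_o³ − h_i·b_i³)/12 with b_o = 22.7, b_i = 16.60 mm (shorter outer/inner sides).
I_min = (35.4×22.7³ − 29.30×16.60³)/12 = 2.334×10^4 mm⁴
I = 2.334×10^4 mm⁴ = 2.334×10^-8 m⁴
Effective length L_e = K·L = 2 × 4.45 = 8.900 m
P_cr = π²EI / L_e² = π² × 109×10⁹ × 2.334×10^-8 / 8.900² = 317.0 N
Factor of safety n = P_cr / P = 0.31696 / 0.228 = 1.39

n ≈ 1.39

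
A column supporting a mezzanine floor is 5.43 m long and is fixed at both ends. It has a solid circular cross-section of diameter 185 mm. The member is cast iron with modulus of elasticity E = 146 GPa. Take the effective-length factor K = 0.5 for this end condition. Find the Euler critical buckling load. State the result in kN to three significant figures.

I = πd⁴/64 = π×185⁴/64 = 5.750×10^7 mm⁴
I = 5.750×10^7 mm⁴ = 5.750×10^-5 m⁴
Effective length L_e = K·L = 0.5 × 5.43 = 2.715 m
P_cr = π²EI / L_e² = π² × 146×10⁹ × 5.750×10^-5 / 2.715² = 1.124×10^7 N

P_cr ≈ 11200 kN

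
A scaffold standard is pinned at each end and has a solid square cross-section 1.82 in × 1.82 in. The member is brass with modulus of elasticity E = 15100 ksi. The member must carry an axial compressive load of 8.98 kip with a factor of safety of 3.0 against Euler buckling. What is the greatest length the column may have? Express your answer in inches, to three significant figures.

L_max ≈ 71.1 in

I = a⁴/12 = 1.82⁴/12 = 0.9143 in⁴
Required critical load P_cr = n·P = 3.0 × 8.98 = 26.94 kip = 2.694×10^4 lb
From P_cr = π²EI/(K·L)²:  L = (1/K)·√(π²EI/P_cr) = (1/1)·√(π²×1.51×10^7×0.9143/2.694×10^4)
L = 71.1 in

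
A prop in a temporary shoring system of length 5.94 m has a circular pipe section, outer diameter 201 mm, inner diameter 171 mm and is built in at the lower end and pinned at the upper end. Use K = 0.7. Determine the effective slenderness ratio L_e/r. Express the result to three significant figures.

d_o = 201 mm, d_i = 171 mm
I = π(d_o⁴ − d_i⁴)/64 = π(201⁴ − 171.0⁴)/64 = 3.815×10^7 mm⁴
A = 8.765×10^3 mm²;  r_min = √(I/A) = √(3.815×10^7/8.765×10^3) = 65.97 mm
L_e = K·L = 0.7 × 5.94 m = 4.158 m = 4158.0 mm
λ = L_e / r_min = 4158.0 / 65.97 = 63.0

λ ≈ 63.0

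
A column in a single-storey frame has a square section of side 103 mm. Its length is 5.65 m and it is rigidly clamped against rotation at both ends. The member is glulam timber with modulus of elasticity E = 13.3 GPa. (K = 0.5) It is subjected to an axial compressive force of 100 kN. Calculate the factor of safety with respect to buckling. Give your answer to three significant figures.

n ≈ 1.54

I = a⁴/12 = 103⁴/12 = 9.379×10^6 mm⁴
I = 9.379×10^6 mm⁴ = 9.379×10^-6 m⁴
Effective length L_e = K·L = 0.5 × 5.65 = 2.825 m
P_cr = π²EI / L_e² = π² × 13.3×10⁹ × 9.379×10^-6 / 2.825² = 1.543×10^5 N
Factor of safety n = P_cr / P = 154.27 / 100 = 1.54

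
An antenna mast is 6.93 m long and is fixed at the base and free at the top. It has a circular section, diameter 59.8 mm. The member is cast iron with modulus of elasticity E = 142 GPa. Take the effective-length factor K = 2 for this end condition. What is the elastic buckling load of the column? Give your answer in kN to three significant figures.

I = πd⁴/64 = π×59.8⁴/64 = 6.277×10^5 mm⁴
I = 6.277×10^5 mm⁴ = 6.277×10^-7 m⁴
Effective length L_e = K·L = 2 × 6.93 = 13.86 m
P_cr = π²EI / L_e² = π² × 142×10⁹ × 6.277×10^-7 / 13.86² = 4.580×10^3 N

P_cr ≈ 4.58 kN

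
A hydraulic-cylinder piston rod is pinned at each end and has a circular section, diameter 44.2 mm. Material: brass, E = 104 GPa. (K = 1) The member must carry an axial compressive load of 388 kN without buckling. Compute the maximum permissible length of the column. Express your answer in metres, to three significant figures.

I = πd⁴/64 = π×44.2⁴/64 = 1.874×10^5 mm⁴
I = 1.874×10^-7 m⁴
At the buckling limit P_cr = P = 3.880×10^5 N
From P_cr = π²EI/(K·L)²:  L = (1/K)·√(π²EI/P_cr) = (1/1)·√(π²×1.04×10^11×1.874×10^-7/3.880×10^5)
L = 0.704 m

L_max ≈ 0.704 m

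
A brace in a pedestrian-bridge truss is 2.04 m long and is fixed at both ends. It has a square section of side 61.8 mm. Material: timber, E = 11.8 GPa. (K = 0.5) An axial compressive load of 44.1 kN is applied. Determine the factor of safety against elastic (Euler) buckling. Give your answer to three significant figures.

n ≈ 3.09

I = a⁴/12 = 61.8⁴/12 = 1.216×10^6 mm⁴
I = 1.216×10^6 mm⁴ = 1.216×10^-6 m⁴
Effective length L_e = K·L = 0.5 × 2.04 = 1.020 m
P_cr = π²EI / L_e² = π² × 11.8×10⁹ × 1.216×10^-6 / 1.020² = 1.361×10^5 N
Factor of safety n = P_cr / P = 136.07 / 44.1 = 3.09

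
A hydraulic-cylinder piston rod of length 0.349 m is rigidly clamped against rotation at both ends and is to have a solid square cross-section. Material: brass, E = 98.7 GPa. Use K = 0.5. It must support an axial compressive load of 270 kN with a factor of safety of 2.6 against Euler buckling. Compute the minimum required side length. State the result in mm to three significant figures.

Required P_cr = n·P = 2.6 × 270 = 702.0 kN
L_e = K·L = 0.5 × 0.349 = 0.1745 m
Required I = P_cr·L_e²/(π²E) = 7.020×10^5 × 0.1745² / (π² × 9.87×10^10) = 2.194×10^-8 m⁴
I_req = 2.194×10^4 mm⁴
Solid square: I = a⁴/12  ⇒  a = (12I)^(1/4) = (12×2.194×10^4)^(1/4) = 22.7 mm

a ≈ 22.7 mm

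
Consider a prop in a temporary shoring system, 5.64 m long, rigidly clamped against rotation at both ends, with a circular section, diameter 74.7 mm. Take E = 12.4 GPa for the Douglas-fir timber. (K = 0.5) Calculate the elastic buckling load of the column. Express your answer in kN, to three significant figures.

P_cr ≈ 23.5 kN

I = πd⁴/64 = π×74.7⁴/64 = 1.528×10^6 mm⁴
I = 1.528×10^6 mm⁴ = 1.528×10^-6 m⁴
Effective length L_e = K·L = 0.5 × 5.64 = 2.820 m
P_cr = π²EI / L_e² = π² × 12.4×10⁹ × 1.528×10^-6 / 2.820² = 2.352×10^4 N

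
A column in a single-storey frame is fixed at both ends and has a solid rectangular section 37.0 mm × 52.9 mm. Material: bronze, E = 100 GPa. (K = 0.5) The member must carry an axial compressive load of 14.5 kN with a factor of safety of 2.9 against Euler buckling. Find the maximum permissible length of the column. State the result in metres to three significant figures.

Buckling occurs about the weak axis: I_min = h·b³/12 with b = 37.0 mm (the shorter side).
I_min = 52.9×37.0³/12 = 2.233×10^5 mm⁴
I = 2.233×10^-7 m⁴
Required critical load P_cr = n·P = 2.9 × 14.5 = 42.05 kN = 4.205×10^4 N
From P_cr = π²EI/(K·L)²:  L = (1/K)·√(π²EI/P_cr) = (1/0.5)·√(π²×1.00×10^11×2.233×10^-7/4.205×10^4)
L = 4.58 m

L_max ≈ 4.58 m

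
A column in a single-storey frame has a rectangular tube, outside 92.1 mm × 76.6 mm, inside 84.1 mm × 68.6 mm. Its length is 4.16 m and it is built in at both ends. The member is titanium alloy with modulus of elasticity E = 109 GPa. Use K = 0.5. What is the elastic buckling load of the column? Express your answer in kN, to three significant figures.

Weak-axis I_min = (h_o·b_o³ − h_i·b_i³)/12 with b_o = 76.6, b_i = 68.60 mm (shorter outer/inner sides).
I_min = (92.1×76.6³ − 84.10×68.60³)/12 = 1.187×10^6 mm⁴
I = 1.187×10^6 mm⁴ = 1.187×10^-6 m⁴
Effective length L_e = K·L = 0.5 × 4.16 = 2.080 m
P_cr = π²EI / L_e² = π² × 109×10⁹ × 1.187×10^-6 / 2.080² = 2.952×10^5 N

P_cr ≈ 295 kN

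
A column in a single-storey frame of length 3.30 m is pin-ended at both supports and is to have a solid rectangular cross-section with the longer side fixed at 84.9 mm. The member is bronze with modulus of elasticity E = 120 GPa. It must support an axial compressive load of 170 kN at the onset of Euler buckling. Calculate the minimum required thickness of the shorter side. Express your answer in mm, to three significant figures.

b ≈ 60.5 mm

L_e = K·L = 1 × 3.30 = 3.300 m
Required I = P_cr·L_e²/(π²E) = 1.700×10^5 × 3.300² / (π² × 1.20×10^11) = 1.563×10^-6 m⁴
I_req = 1.563×10^6 mm⁴
Rectangle, weak axis: I_min = h·b³/12 with h = 84.9 mm fixed  ⇒  b = (12I/h)^(1/3) = 60.5 mm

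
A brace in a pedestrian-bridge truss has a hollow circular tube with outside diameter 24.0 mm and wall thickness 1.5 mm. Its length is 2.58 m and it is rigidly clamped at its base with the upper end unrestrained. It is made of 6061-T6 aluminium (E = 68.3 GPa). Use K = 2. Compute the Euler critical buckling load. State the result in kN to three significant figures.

Inner diameter d_i = 24.0 − 2×1.5 = 21.00 mm
I = π(d_o⁴ − d_i⁴)/64 = π(24.0⁴ − 21.00⁴)/64 = 6.739×10^3 mm⁴
I = 6.739×10^3 mm⁴ = 6.739×10^-9 m⁴
Effective length L_e = K·L = 2 × 2.58 = 5.160 m
P_cr = π²EI / L_e² = π² × 68.3×10⁹ × 6.739×10^-9 / 5.160² = 170.6 N

P_cr ≈ 0.171 kN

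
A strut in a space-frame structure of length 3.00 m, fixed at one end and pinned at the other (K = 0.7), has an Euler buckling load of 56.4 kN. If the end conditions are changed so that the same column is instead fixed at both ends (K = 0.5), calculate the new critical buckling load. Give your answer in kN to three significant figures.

P_cr ∝ 1/K², so P_cr,new = P_cr,old × (K_old/K_new)² = 56.4 × (0.7/0.5)²
= 56.4 × 1.960 = 111 kN

P_cr ≈ 111 kN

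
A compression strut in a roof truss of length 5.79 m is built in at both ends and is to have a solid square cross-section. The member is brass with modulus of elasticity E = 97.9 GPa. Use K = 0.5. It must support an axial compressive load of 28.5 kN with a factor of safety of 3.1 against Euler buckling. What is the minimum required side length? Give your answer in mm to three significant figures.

Required P_cr = n·P = 3.1 × 28.5 = 88.35 kN
L_e = K·L = 0.5 × 5.79 = 2.895 m
Required I = P_cr·L_e²/(π²E) = 8.835×10^4 × 2.895² / (π² × 9.79×10^10) = 7.663×10^-7 m⁴
I_req = 7.663×10^5 mm⁴
Solid square: I = a⁴/12  ⇒  a = (12I)^(1/4) = (12×7.663×10^5)^(1/4) = 55.1 mm

a ≈ 55.1 mm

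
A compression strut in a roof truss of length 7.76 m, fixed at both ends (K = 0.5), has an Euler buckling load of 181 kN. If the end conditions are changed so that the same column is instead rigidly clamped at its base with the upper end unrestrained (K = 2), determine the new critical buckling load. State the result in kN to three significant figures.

P_cr ≈ 11.3 kN

P_cr ∝ 1/K², so P_cr,new = P_cr,old × (K_old/K_new)² = 181 × (0.5/2)²
= 181 × 0.06250 = 11.3 kN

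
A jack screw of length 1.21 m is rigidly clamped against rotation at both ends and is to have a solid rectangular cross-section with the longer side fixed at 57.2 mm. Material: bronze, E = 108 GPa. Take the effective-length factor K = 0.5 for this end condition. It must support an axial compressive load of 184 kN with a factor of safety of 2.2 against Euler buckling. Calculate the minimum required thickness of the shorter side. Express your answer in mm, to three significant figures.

b ≈ 30.8 mm

Required P_cr = n·P = 2.2 × 184 = 404.8 kN
L_e = K·L = 0.5 × 1.21 = 0.6050 m
Required I = P_cr·L_e²/(π²E) = 4.048×10^5 × 0.6050² / (π² × 1.08×10^11) = 1.390×10^-7 m⁴
I_req = 1.390×10^5 mm⁴
Rectangle, weak axis: I_min = h·b³/12 with h = 57.2 mm fixed  ⇒  b = (12I/h)^(1/3) = 30.8 mm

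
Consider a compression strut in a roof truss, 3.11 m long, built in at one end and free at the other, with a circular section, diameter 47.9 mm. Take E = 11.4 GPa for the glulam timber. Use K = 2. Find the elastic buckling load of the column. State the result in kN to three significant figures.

I = πd⁴/64 = π×47.9⁴/64 = 2.584×10^5 mm⁴
I = 2.584×10^5 mm⁴ = 2.584×10^-7 m⁴
Effective length L_e = K·L = 2 × 3.11 = 6.220 m
P_cr = π²EI / L_e² = π² × 11.4×10⁹ × 2.584×10^-7 / 6.220² = 751.5 N

P_cr ≈ 0.752 kN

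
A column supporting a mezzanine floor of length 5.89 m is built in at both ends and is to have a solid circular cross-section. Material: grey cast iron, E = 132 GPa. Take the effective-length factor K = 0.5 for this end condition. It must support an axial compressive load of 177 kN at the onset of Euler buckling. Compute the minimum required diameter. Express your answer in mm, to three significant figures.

L_e = K·L = 0.5 × 5.89 = 2.945 m
Required I = P_cr·L_e²/(π²E) = 1.770×10^5 × 2.945² / (π² × 1.32×10^11) = 1.178×10^-6 m⁴
I_req = 1.178×10^6 mm⁴
Solid circle: I = πd⁴/64  ⇒  d = (64I/π)^(1/4) = (64×1.178×10^6/π)^(1/4) = 70.0 mm

d ≈ 70.0 mm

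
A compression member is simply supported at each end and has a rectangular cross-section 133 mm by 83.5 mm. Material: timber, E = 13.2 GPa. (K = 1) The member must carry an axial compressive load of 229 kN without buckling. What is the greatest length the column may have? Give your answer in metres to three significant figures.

L_max ≈ 1.92 m

Buckling occurs about the weak axis: I_min = h·b³/12 with b = 83.5 mm (the shorter side).
I_min = 133×83.5³/12 = 6.453×10^6 mm⁴
I = 6.453×10^-6 m⁴
At the buckling limit P_cr = P = 2.290×10^5 N
From P_cr = π²EI/(K·L)²:  L = (1/K)·√(π²EI/P_cr) = (1/1)·√(π²×1.32×10^10×6.453×10^-6/2.290×10^5)
L = 1.92 m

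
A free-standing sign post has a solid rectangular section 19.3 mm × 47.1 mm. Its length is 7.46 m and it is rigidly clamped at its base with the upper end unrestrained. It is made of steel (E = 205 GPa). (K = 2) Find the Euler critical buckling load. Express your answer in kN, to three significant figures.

P_cr ≈ 0.256 kN

Buckling occurs about the weak axis: I_min = h·b³/12 with b = 19.3 mm (the shorter side).
I_min = 47.1×19.3³/12 = 2.822×10^4 mm⁴
I = 2.822×10^4 mm⁴ = 2.822×10^-8 m⁴
Effective length L_e = K·L = 2 × 7.46 = 14.92 m
P_cr = π²EI / L_e² = π² × 205×10⁹ × 2.822×10^-8 / 14.92² = 256.5 N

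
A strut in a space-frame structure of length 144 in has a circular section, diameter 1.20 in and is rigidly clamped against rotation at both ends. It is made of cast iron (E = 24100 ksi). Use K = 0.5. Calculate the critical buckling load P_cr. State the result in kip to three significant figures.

P_cr ≈ 4.67 kip

I = πd⁴/64 = π×1.20⁴/64 = 0.1018 in⁴
Effective length L_e = K·L = 0.5 × 144 = 72.00 in
P_cr = π²EI / L_e² = π² × 24100×10³ × 0.1018 / 72.00² = 4.670×10^3 lb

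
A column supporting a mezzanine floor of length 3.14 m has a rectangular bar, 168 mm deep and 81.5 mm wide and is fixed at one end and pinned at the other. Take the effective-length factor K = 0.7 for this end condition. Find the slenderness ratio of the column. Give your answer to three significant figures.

λ ≈ 93.4

For a rectangle r_min = b/√12 = 81.5/√12 = 23.53 mm
L_e = K·L = 0.7 × 3.14 m = 2.198 m = 2198.0 mm
λ = L_e / r_min = 2198.0 / 23.53 = 93.4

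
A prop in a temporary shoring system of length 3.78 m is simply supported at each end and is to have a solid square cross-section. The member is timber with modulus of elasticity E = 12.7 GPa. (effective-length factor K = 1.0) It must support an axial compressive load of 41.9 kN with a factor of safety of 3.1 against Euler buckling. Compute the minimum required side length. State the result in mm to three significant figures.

Required P_cr = n·P = 3.1 × 41.9 = 129.9 kN
L_e = K·L = 1 × 3.78 = 3.780 m
Required I = P_cr·L_e²/(π²E) = 1.299×10^5 × 3.780² / (π² × 1.27×10^10) = 1.481×10^-5 m⁴
I_req = 1.481×10^7 mm⁴
Solid square: I = a⁴/12  ⇒  a = (12I)^(1/4) = (12×1.481×10^7)^(1/4) = 115 mm

a ≈ 115 mm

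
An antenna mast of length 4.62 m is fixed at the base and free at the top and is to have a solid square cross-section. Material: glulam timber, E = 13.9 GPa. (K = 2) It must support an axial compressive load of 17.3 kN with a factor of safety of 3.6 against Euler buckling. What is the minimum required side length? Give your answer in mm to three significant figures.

a ≈ 147 mm

Required P_cr = n·P = 3.6 × 17.3 = 62.28 kN
L_e = K·L = 2 × 4.62 = 9.240 m
Required I = P_cr·L_e²/(π²E) = 6.228×10^4 × 9.240² / (π² × 1.39×10^10) = 3.876×10^-5 m⁴
I_req = 3.876×10^7 mm⁴
Solid square: I = a⁴/12  ⇒  a = (12I)^(1/4) = (12×3.876×10^7)^(1/4) = 147 mm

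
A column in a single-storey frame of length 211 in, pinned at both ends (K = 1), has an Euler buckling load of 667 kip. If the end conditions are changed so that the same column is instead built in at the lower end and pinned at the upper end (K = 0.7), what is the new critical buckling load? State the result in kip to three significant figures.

P_cr ∝ 1/K², so P_cr,new = P_cr,old × (K_old/K_new)² = 667 × (1/0.7)²
= 667 × 2.041 = 1360 kip

P_cr ≈ 1360 kip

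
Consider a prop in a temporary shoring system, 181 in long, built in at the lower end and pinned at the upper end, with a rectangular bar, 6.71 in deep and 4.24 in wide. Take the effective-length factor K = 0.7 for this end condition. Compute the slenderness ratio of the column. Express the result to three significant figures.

λ ≈ 104

For a rectangle r_min = b/√12 = 4.24/√12 = 1.224 in
L_e = K·L = 0.7 × 181 = 126.7 in
λ = L_e / r_min = 126.70 / 1.224 = 104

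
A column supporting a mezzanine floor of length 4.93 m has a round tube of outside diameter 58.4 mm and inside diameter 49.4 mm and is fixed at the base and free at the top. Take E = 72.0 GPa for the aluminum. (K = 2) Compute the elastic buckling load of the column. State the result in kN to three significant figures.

P_cr ≈ 2.04 kN

d_o = 58.4 mm, d_i = 49.4 mm
I = π(d_o⁴ − d_i⁴)/64 = π(58.4⁴ − 49.40⁴)/64 = 2.786×10^5 mm⁴
I = 2.786×10^5 mm⁴ = 2.786×10^-7 m⁴
Effective length L_e = K·L = 2 × 4.93 = 9.860 m
P_cr = π²EI / L_e² = π² × 72.0×10⁹ × 2.786×10^-7 / 9.860² = 2.037×10^3 N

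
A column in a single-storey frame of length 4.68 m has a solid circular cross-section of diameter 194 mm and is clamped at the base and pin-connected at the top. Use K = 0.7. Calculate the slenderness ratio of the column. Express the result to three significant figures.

λ ≈ 67.5

I = πd⁴/64 = π×194⁴/64 = 6.953×10^7 mm⁴
A = 2.956×10^4 mm²;  r_min = √(I/A) = √(6.953×10^7/2.956×10^4) = 48.50 mm
L_e = K·L = 0.7 × 4.68 m = 3.276 m = 3276.0 mm
λ = L_e / r_min = 3276.0 / 48.50 = 67.5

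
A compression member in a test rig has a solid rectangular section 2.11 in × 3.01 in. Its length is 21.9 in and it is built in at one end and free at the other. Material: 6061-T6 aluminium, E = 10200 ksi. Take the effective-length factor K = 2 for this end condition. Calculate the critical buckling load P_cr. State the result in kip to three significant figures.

Buckling occurs about the weak axis: I_min = h·b³/12 with b = 2.11 in (the shorter side).
I_min = 3.01×2.11³/12 = 2.356 in⁴
Effective length L_e = K·L = 2 × 21.9 = 43.80 in
P_cr = π²EI / L_e² = π² × 10200×10³ × 2.356 / 43.80² = 1.236×10^5 lb

P_cr ≈ 124 kip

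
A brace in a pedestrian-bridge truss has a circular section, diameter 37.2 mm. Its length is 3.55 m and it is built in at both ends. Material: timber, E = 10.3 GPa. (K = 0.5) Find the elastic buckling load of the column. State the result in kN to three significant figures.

P_cr ≈ 3.03 kN

I = πd⁴/64 = π×37.2⁴/64 = 9.400×10^4 mm⁴
I = 9.400×10^4 mm⁴ = 9.400×10^-8 m⁴
Effective length L_e = K·L = 0.5 × 3.55 = 1.775 m
P_cr = π²EI / L_e² = π² × 10.3×10⁹ × 9.400×10^-8 / 1.775² = 3.033×10^3 N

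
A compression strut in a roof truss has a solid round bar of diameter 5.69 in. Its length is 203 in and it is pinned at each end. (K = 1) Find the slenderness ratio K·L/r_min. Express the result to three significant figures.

I = πd⁴/64 = π×5.69⁴/64 = 51.45 in⁴
A = 25.43 in²;  r_min = √(I/A) = √(51.45/25.43) = 1.422 in
L_e = K·L = 1 × 203 = 203.0 in
λ = L_e / r_min = 203.00 / 1.422 = 143

λ ≈ 143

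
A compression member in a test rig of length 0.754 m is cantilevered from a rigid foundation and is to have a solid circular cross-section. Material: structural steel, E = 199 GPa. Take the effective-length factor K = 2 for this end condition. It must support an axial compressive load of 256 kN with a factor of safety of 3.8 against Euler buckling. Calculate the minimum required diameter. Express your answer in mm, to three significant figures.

d ≈ 69.2 mm

Required P_cr = n·P = 3.8 × 256 = 972.8 kN
L_e = K·L = 2 × 0.754 = 1.508 m
Required I = P_cr·L_e²/(π²E) = 9.728×10^5 × 1.508² / (π² × 1.99×10^11) = 1.126×10^-6 m⁴
I_req = 1.126×10^6 mm⁴
Solid circle: I = πd⁴/64  ⇒  d = (64I/π)^(1/4) = (64×1.126×10^6/π)^(1/4) = 69.2 mm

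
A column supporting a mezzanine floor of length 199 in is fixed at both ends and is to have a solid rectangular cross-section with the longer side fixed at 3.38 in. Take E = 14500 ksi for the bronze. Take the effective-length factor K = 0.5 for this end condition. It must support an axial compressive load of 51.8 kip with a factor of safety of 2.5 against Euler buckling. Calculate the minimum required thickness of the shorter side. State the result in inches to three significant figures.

Required P_cr = n·P = 2.5 × 51.8 = 129.5 kip
L_e = K·L = 0.5 × 199 = 99.50 in
Required I = P_cr·L_e²/(π²E) = 1.295×10^5 × 99.50² / (π² × 1.45×10^7) = 8.959 in⁴
Rectangle, weak axis: I_min = h·b³/12 with h = 3.38 in fixed  ⇒  b = (12I/h)^(1/3) = 3.17 in

b ≈ 3.17 in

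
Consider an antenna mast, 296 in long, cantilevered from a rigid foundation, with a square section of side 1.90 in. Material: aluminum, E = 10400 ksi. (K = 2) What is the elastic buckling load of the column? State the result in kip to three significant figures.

I = a⁴/12 = 1.90⁴/12 = 1.086 in⁴
Effective length L_e = K·L = 2 × 296 = 592.0 in
P_cr = π²EI / L_e² = π² × 10400×10³ × 1.086 / 592.0² = 318.1 lb

P_cr ≈ 0.318 kip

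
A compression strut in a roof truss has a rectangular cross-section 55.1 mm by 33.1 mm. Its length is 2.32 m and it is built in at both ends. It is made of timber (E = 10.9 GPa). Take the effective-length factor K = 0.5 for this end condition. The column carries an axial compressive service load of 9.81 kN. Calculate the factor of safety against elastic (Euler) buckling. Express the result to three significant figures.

n ≈ 1.36

Buckling occurs about the weak axis: I_min = h·b³/12 with b = 33.1 mm (the shorter side).
I_min = 55.1×33.1³/12 = 1.665×10^5 mm⁴
I = 1.665×10^5 mm⁴ = 1.665×10^-7 m⁴
Effective length L_e = K·L = 0.5 × 2.32 = 1.160 m
P_cr = π²EI / L_e² = π² × 10.9×10⁹ × 1.665×10^-7 / 1.160² = 1.331×10^4 N
Factor of safety n = P_cr / P = 13.313 / 9.81 = 1.36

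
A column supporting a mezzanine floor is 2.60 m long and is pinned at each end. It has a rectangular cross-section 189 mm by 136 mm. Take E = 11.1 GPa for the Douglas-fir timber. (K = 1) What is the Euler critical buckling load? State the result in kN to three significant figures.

P_cr ≈ 642 kN

Buckling occurs about the weak axis: I_min = h·b³/12 with b = 136 mm (the shorter side).
I_min = 189×136³/12 = 3.962×10^7 mm⁴
I = 3.962×10^7 mm⁴ = 3.962×10^-5 m⁴
Effective length L_e = K·L = 1 × 2.60 = 2.600 m
P_cr = π²EI / L_e² = π² × 11.1×10⁹ × 3.962×10^-5 / 2.600² = 6.421×10^5 N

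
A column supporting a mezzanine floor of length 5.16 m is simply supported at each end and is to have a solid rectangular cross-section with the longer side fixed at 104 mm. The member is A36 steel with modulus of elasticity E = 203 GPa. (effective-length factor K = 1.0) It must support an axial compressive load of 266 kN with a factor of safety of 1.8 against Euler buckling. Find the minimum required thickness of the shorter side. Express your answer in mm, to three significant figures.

Required P_cr = n·P = 1.8 × 266 = 478.8 kN
L_e = K·L = 1 × 5.16 = 5.160 m
Required I = P_cr·L_e²/(π²E) = 4.788×10^5 × 5.160² / (π² × 2.03×10^11) = 6.363×10^-6 m⁴
I_req = 6.363×10^6 mm⁴
Rectangle, weak axis: I_min = h·b³/12 with h = 104 mm fixed  ⇒  b = (12I/h)^(1/3) = 90.2 mm

b ≈ 90.2 mm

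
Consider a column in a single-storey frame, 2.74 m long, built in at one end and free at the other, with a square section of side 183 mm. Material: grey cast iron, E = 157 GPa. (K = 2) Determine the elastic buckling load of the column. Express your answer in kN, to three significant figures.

P_cr ≈ 4820 kN

I = a⁴/12 = 183⁴/12 = 9.346×10^7 mm⁴
I = 9.346×10^7 mm⁴ = 9.346×10^-5 m⁴
Effective length L_e = K·L = 2 × 2.74 = 5.480 m
P_cr = π²EI / L_e² = π² × 157×10⁹ × 9.346×10^-5 / 5.480² = 4.822×10^6 N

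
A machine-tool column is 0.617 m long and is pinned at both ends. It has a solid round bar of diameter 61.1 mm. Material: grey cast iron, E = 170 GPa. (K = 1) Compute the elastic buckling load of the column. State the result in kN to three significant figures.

I = πd⁴/64 = π×61.1⁴/64 = 6.841×10^5 mm⁴
I = 6.841×10^5 mm⁴ = 6.841×10^-7 m⁴
Effective length L_e = K·L = 1 × 0.617 = 0.6170 m
P_cr = π²EI / L_e² = π² × 170×10⁹ × 6.841×10^-7 / 0.6170² = 3.015×10^6 N

P_cr ≈ 3020 kN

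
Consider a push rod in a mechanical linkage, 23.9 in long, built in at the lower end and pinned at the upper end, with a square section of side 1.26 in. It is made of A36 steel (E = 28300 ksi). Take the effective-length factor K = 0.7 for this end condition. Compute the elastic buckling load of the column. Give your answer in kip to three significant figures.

I = a⁴/12 = 1.26⁴/12 = 0.2100 in⁴
Effective length L_e = K·L = 0.7 × 23.9 = 16.73 in
P_cr = π²EI / L_e² = π² × 28300×10³ × 0.2100 / 16.73² = 2.096×10^5 lb

P_cr ≈ 210 kip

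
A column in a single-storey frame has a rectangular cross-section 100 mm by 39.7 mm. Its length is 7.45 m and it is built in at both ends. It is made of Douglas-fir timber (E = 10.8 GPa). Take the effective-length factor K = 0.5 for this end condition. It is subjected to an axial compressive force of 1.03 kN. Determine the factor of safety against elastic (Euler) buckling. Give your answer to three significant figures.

Buckling occurs about the weak axis: I_min = h·b³/12 with b = 39.7 mm (the shorter side).
I_min = 100×39.7³/12 = 5.214×10^5 mm⁴
I = 5.214×10^5 mm⁴ = 5.214×10^-7 m⁴
Effective length L_e = K·L = 0.5 × 7.45 = 3.725 m
P_cr = π²EI / L_e² = π² × 10.8×10⁹ × 5.214×10^-7 / 3.725² = 4.006×10^3 N
Factor of safety n = P_cr / P = 4.0055 / 1.03 = 3.89

n ≈ 3.89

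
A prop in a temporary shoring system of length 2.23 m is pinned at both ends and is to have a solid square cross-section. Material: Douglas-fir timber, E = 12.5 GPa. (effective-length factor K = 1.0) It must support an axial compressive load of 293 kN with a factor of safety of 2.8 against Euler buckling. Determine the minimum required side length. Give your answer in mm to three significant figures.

Required P_cr = n·P = 2.8 × 293 = 820.4 kN
L_e = K·L = 1 × 2.23 = 2.230 m
Required I = P_cr·L_e²/(π²E) = 8.204×10^5 × 2.230² / (π² × 1.25×10^10) = 3.307×10^-5 m⁴
I_req = 3.307×10^7 mm⁴
Solid square: I = a⁴/12  ⇒  a = (12I)^(1/4) = (12×3.307×10^7)^(1/4) = 141 mm

a ≈ 141 mm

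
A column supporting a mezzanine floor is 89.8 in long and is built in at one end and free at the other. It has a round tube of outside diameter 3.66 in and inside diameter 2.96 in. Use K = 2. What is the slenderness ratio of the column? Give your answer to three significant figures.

d_o = 3.66 in, d_i = 2.96 in
I = π(d_o⁴ − d_i⁴)/64 = π(3.66⁴ − 2.960⁴)/64 = 5.040 in⁴
A = 3.640 in²;  r_min = √(I/A) = √(5.040/3.640) = 1.177 in
L_e = K·L = 2 × 89.8 = 179.6 in
λ = L_e / r_min = 179.60 / 1.177 = 153

λ ≈ 153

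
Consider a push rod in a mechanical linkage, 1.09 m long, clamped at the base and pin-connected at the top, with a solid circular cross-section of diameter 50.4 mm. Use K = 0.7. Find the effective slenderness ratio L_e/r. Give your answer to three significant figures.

For a solid circle r = d/4 = 50.4/4 = 12.60 mm
L_e = K·L = 0.7 × 1.09 m = 0.7630 m = 763.00 mm
λ = L_e / r_min = 763.00 / 12.60 = 60.6

λ ≈ 60.6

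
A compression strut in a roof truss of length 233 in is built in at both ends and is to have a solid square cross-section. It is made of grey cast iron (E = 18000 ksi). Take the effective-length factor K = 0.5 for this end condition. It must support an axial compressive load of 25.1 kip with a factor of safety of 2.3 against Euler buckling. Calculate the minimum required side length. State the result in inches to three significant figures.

Required P_cr = n·P = 2.3 × 25.1 = 57.73 kip
L_e = K·L = 0.5 × 233 = 116.5 in
Required I = P_cr·L_e²/(π²E) = 5.773×10^4 × 116.5² / (π² × 1.80×10^7) = 4.410 in⁴
Solid square: I = a⁴/12  ⇒  a = (12I)^(1/4) = (12×4.410)^(1/4) = 2.70 in

a ≈ 2.70 in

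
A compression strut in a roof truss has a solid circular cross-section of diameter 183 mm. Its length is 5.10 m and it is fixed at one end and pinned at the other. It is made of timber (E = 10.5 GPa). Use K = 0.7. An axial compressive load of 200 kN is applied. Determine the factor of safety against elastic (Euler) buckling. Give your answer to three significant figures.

n ≈ 2.24

I = πd⁴/64 = π×183⁴/64 = 5.505×10^7 mm⁴
I = 5.505×10^7 mm⁴ = 5.505×10^-5 m⁴
Effective length L_e = K·L = 0.7 × 5.10 = 3.570 m
P_cr = π²EI / L_e² = π² × 10.5×10⁹ × 5.505×10^-5 / 3.570² = 4.476×10^5 N
Factor of safety n = P_cr / P = 447.64 / 200 = 2.24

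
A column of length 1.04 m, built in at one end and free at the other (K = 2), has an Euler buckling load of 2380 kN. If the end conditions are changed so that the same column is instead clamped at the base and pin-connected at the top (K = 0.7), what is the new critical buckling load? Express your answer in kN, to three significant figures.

P_cr ∝ 1/K², so P_cr,new = P_cr,old × (K_old/K_new)² = 2380 × (2/0.7)²
= 2380 × 8.163 = 19400 kN

P_cr ≈ 19400 kN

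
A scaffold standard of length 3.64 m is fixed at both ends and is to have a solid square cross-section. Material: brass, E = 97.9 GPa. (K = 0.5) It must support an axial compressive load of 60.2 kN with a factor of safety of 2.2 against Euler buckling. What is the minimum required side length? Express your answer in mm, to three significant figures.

a ≈ 48.3 mm

Required P_cr = n·P = 2.2 × 60.2 = 132.4 kN
L_e = K·L = 0.5 × 3.64 = 1.820 m
Required I = P_cr·L_e²/(π²E) = 1.324×10^5 × 1.820² / (π² × 9.79×10^10) = 4.540×10^-7 m⁴
I_req = 4.540×10^5 mm⁴
Solid square: I = a⁴/12  ⇒  a = (12I)^(1/4) = (12×4.540×10^5)^(1/4) = 48.3 mm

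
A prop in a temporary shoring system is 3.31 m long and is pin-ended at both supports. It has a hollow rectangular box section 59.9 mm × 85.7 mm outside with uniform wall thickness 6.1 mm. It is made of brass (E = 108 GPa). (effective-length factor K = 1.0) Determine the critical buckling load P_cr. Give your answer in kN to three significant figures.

Inner dimensions: h_i = 85.7 − 2×6.1 = 73.50 mm, b_i = 59.9 − 2×6.1 = 47.70 mm
Weak-axis I_min = (h_o·b_o³ − h_i·b_i³)/12 with b_o = 59.9, b_i = 47.70 mm (shorter outer/inner sides).
I_min = (85.7×59.9³ − 73.50×47.70³)/12 = 8.701×10^5 mm⁴
I = 8.701×10^5 mm⁴ = 8.701×10^-7 m⁴
Effective length L_e = K·L = 1 × 3.31 = 3.310 m
P_cr = π²EI / L_e² = π² × 108×10⁹ × 8.701×10^-7 / 3.310² = 8.466×10^4 N

P_cr ≈ 84.7 kN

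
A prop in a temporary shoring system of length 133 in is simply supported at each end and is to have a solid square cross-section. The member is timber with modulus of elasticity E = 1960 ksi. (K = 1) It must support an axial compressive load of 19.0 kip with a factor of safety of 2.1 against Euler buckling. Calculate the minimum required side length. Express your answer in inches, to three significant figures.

a ≈ 4.57 in

Required P_cr = n·P = 2.1 × 19.0 = 39.90 kip
L_e = K·L = 1 × 133 = 133.0 in
Required I = P_cr·L_e²/(π²E) = 3.990×10^4 × 133.0² / (π² × 1.96×10^6) = 36.49 in⁴
Solid square: I = a⁴/12  ⇒  a = (12I)^(1/4) = (12×36.49)^(1/4) = 4.57 in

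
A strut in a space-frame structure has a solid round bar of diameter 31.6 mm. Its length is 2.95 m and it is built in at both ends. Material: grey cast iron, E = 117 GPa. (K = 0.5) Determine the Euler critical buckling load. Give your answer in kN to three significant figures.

I = πd⁴/64 = π×31.6⁴/64 = 4.895×10^4 mm⁴
I = 4.895×10^4 mm⁴ = 4.895×10^-8 m⁴
Effective length L_e = K·L = 0.5 × 2.95 = 1.475 m
P_cr = π²EI / L_e² = π² × 117×10⁹ × 4.895×10^-8 / 1.475² = 2.598×10^4 N

P_cr ≈ 26.0 kN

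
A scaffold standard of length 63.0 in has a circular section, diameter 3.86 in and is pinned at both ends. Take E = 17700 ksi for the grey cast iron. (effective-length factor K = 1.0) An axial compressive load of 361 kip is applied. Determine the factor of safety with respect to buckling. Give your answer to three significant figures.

n ≈ 1.33

I = πd⁴/64 = π×3.86⁴/64 = 10.90 in⁴
Effective length L_e = K·L = 1 × 63.0 = 63.00 in
P_cr = π²EI / L_e² = π² × 17700×10³ × 10.90 / 63.00² = 4.796×10^5 lb
Factor of safety n = P_cr / P = 479.64 / 361 = 1.33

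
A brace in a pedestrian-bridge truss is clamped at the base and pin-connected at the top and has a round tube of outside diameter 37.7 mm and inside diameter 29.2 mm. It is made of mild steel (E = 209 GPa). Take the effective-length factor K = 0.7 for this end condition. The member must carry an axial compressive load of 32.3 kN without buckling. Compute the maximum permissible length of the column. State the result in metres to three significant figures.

d_o = 37.7 mm, d_i = 29.2 mm
I = π(d_o⁴ − d_i⁴)/64 = π(37.7⁴ − 29.20⁴)/64 = 6.347×10^4 mm⁴
I = 6.347×10^-8 m⁴
At the buckling limit P_cr = P = 3.230×10^4 N
From P_cr = π²EI/(K·L)²:  L = (1/K)·√(π²EI/P_cr) = (1/0.7)·√(π²×2.09×10^11×6.347×10^-8/3.230×10^4)
L = 2.88 m

L_max ≈ 2.88 m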